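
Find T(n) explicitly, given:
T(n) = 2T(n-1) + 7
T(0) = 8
First-order linear non-homogeneous.
Homogeneous solution: T_h(n) = A·(2)^n.
Try constant particular solution T_p = K: K = 2K + 7 ⇒ K = -7.
General: T(n) = A·(2)^n - 7.
Apply T(0) = 8: A - 7 = 8 ⇒ A = 15.
So T(n) = 15 \cdot 2^{n} - 7.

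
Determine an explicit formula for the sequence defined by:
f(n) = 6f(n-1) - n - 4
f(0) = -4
First-order linear with linear forcing.
Homogeneous solution: f_h(n) = A·(6)^n.
Try particular f_p(n) = pn + q. Substituting:
  pn + q = 6(p(n-1) + q) - n - 4.
Matching the n-coefficient: p = 6p - 1 ⇒ p = \frac{1}{5}.
Matching constants: q = -6p + 6q - 4 ⇒ q = \frac{26}{25}.
General: f(n) = A·(6)^n + \frac{n}{5} + \frac{26}{25}.
Apply f(0) = -4: A + \frac{26}{25} = -4 ⇒ A = - \frac{126}{25}.
So f(n) = - \frac{126 \cdot 6^{n}}{25} + \frac{n}{5} + \frac{26}{25}.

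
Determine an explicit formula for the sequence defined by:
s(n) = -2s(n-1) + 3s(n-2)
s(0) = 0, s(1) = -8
Characteristic equation: x² + 2x - 3 = 0, which factors as (x - (1))(x - (-3)) = 0.
Roots r₁ = 1, r₂ = -3 (distinct).
General solution: s(n) = A·(1)^n + B·(-3)^n.
From s(0) = 0: A + B = 0.
From s(1) = -8: A - 3B = -8.
Solving: A = -2, B = 2.
So s(n) = 2 \left(-3\right)^{n} - 2.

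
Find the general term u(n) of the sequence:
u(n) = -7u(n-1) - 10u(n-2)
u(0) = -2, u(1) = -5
Characteristic equation: x² + 7x + 10 = 0, which factors as (x - (-5))(x - (-2)) = 0.
Roots r₁ = -5, r₂ = -2 (distinct).
General solution: u(n) = A·(-5)^n + B·(-2)^n.
From u(0) = -2: A + B = -2.
From u(1) = -5: -5A - 2B = -5.
Solving: A = 3, B = -5.
So u(n) = - 5 \left(-2\right)^{n} + 3 \left(-5\right)^{n}.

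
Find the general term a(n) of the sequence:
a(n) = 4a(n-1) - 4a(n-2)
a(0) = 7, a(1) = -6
Characteristic equation: x² - 4x + 4 = 0, which is (x - (2))².
Repeated root r = 2.
General solution: a(n) = (A + Bn)·(2)^n.
From a(0) = 7: A = 7.
From a(1) = -6: (A + B)·(2) = -6 ⇒ B = -10.
So a(n) = \left(7 - 10 n\right) \cdot (2)^n.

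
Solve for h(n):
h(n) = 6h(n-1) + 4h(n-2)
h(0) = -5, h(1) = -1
Characteristic equation: x² - 6x - 4 = 0.
Discriminant Δ = (6)² + 4·(4) = 52.
Roots r₁,₂ = (6 ± √52)/2, so r₁ = 3 + \sqrt{13}, r₂ = 3 - \sqrt{13}.
General solution: h(n) = A·r₁^n + B·r₂^n.
From the initial conditions, A + B = -5 and r₁A + r₂B = -1.
Since r₁ - r₂ = √52: A = (-1 - (-5)r₂)/√52 = - \frac{5}{2} + \frac{7 \sqrt{13}}{13}, and B = -5 - A = - \frac{5}{2} - \frac{7 \sqrt{13}}{13}.
So h(n) = \left(- \frac{5}{2} + \frac{7 \sqrt{13}}{13}\right)\left(3 + \sqrt{13}\right)^n + \left(- \frac{5}{2} - \frac{7 \sqrt{13}}{13}\right)\left(3 - \sqrt{13}\right)^n.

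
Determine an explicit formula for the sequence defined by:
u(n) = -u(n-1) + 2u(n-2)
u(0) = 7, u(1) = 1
Characteristic equation: x² + x - 2 = 0, which factors as (x - (-2))(x - (1)) = 0.
Roots r₁ = -2, r₂ = 1 (distinct).
General solution: u(n) = A·(-2)^n + B·(1)^n.
From u(0) = 7: A + B = 7.
From u(1) = 1: -2A + B = 1.
Solving: A = 2, B = 5.
So u(n) = 2 \left(-2\right)^{n} + 5.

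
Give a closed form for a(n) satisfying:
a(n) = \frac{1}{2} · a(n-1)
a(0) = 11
Pure geometric recurrence with ratio \frac{1}{2}.
By induction a(n) = a(0) · (\frac{1}{2})^n = 11 \cdot 2^{- n}.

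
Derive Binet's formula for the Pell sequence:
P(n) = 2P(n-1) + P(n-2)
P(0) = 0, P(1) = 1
This is the Pell sequence.
Characteristic equation: x² - 2x - 1 = 0; roots r₁ = 1 + \sqrt{2}, r₂ = 1 - \sqrt{2}.
General: P(n) = A·r₁^n + B·r₂^n. Solving with P(0)=0, P(1)=1 gives A = \frac{\sqrt{2}}{4}, B = - \frac{\sqrt{2}}{4}.
So P(n) = \frac{\sqrt{2} \left(- \left(1 - \sqrt{2}\right)^{n} + \left(1 + \sqrt{2}\right)^{n}\right)}{4}.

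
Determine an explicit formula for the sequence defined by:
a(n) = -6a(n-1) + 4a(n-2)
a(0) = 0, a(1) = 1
Characteristic equation: x² + 6x - 4 = 0.
Discriminant Δ = (-6)² + 4·(4) = 52.
Roots r₁,₂ = (-6 ± √52)/2, so r₁ = -3 + \sqrt{13}, r₂ = - \sqrt{13} - 3.
General solution: a(n) = A·r₁^n + B·r₂^n.
From the initial conditions, A + B = 0 and r₁A + r₂B = 1.
Since r₁ - r₂ = √52: A = (1 - (0)r₂)/√52 = \frac{\sqrt{13}}{26}, and B = 0 - A = - \frac{\sqrt{13}}{26}.
So a(n) = \left(\frac{\sqrt{13}}{26}\right)\left(-3 + \sqrt{13}\right)^n + \left(- \frac{\sqrt{13}}{26}\right)\left(- \sqrt{13} - 3\right)^n.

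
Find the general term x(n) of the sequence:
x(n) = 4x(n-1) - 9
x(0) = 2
First-order linear non-homogeneous.
Homogeneous solution: x_h(n) = A·(4)^n.
Try constant particular solution x_p = K: K = 4K - 9 ⇒ K = 3.
General: x(n) = A·(4)^n + 3.
Apply x(0) = 2: A + 3 = 2 ⇒ A = -1.
So x(n) = 3 - 4^{n}.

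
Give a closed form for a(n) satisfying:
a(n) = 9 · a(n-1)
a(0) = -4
Pure geometric recurrence with ratio 9.
By induction a(n) = a(0) · (9)^n = - 4 \cdot 9^{n}.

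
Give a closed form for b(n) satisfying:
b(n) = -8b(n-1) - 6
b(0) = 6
First-order linear non-homogeneous.
Homogeneous solution: b_h(n) = A·(-8)^n.
Try constant particular solution b_p = K: K = -8K - 6 ⇒ K = - \frac{2}{3}.
General: b(n) = A·(-8)^n - \frac{2}{3}.
Apply b(0) = 6: A - \frac{2}{3} = 6 ⇒ A = \frac{20}{3}.
So b(n) = \frac{20 \left(-8\right)^{n}}{3} - \frac{2}{3}.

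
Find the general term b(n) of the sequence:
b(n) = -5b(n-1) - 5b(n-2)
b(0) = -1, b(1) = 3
Characteristic equation: x² + 5x + 5 = 0.
Discriminant Δ = (-5)² + 4·(-5) = 5.
Roots r₁,₂ = (-5 ± √5)/2, so r₁ = - \frac{5}{2} + \frac{\sqrt{5}}{2}, r₂ = - \frac{5}{2} - \frac{\sqrt{5}}{2}.
General solution: b(n) = A·r₁^n + B·r₂^n.
From the initial conditions, A + B = -1 and r₁A + r₂B = 3.
Since r₁ - r₂ = √5: A = (3 - (-1)r₂)/√5 = - \frac{1}{2} + \frac{\sqrt{5}}{10}, and B = -1 - A = - \frac{1}{2} - \frac{\sqrt{5}}{10}.
So b(n) = \left(- \frac{1}{2} + \frac{\sqrt{5}}{10}\right)\left(- \frac{5}{2} + \frac{\sqrt{5}}{2}\right)^n + \left(- \frac{1}{2} - \frac{\sqrt{5}}{10}\right)\left(- \frac{5}{2} - \frac{\sqrt{5}}{2}\right)^n.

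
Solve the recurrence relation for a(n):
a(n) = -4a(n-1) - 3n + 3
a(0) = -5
First-order linear with linear forcing.
Homogeneous solution: a_h(n) = A·(-4)^n.
Try particular a_p(n) = pn + q. Substituting:
  pn + q = -4(p(n-1) + q) - 3n + 3.
Matching the n-coefficient: p = -4p - 3 ⇒ p = - \frac{3}{5}.
Matching constants: q = 4p - 4q + 3 ⇒ q = \frac{3}{25}.
General: a(n) = A·(-4)^n - \frac{3 n}{5} + \frac{3}{25}.
Apply a(0) = -5: A + \frac{3}{25} = -5 ⇒ A = - \frac{128}{25}.
So a(n) = - \frac{128 \left(-4\right)^{n}}{25} - \frac{3 n}{5} + \frac{3}{25}.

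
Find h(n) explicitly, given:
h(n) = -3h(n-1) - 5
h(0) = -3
First-order linear non-homogeneous.
Homogeneous solution: h_h(n) = A·(-3)^n.
Try constant particular solution h_p = K: K = -3K - 5 ⇒ K = - \frac{5}{4}.
General: h(n) = A·(-3)^n - \frac{5}{4}.
Apply h(0) = -3: A - \frac{5}{4} = -3 ⇒ A = - \frac{7}{4}.
So h(n) = - \frac{7 \left(-3\right)^{n}}{4} - \frac{5}{4}.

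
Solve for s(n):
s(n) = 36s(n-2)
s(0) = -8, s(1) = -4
Characteristic equation: x² - 36 = 0, which factors as (x - (6))(x - (-6)) = 0.
Roots r₁ = 6, r₂ = -6 (distinct).
General solution: s(n) = A·(6)^n + B·(-6)^n.
From s(0) = -8: A + B = -8.
From s(1) = -4: 6A - 6B = -4.
Solving: A = - \frac{13}{3}, B = - \frac{11}{3}.
So s(n) = - \frac{11 \left(-6\right)^{n}}{3} - \frac{13 \cdot 6^{n}}{3}.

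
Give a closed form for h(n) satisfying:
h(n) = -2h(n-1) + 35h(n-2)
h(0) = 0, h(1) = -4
Characteristic equation: x² + 2x - 35 = 0, which factors as (x - (5))(x - (-7)) = 0.
Roots r₁ = 5, r₂ = -7 (distinct).
General solution: h(n) = A·(5)^n + B·(-7)^n.
From h(0) = 0: A + B = 0.
From h(1) = -4: 5A - 7B = -4.
Solving: A = - \frac{1}{3}, B = \frac{1}{3}.
So h(n) = \frac{\left(-7\right)^{n}}{3} - \frac{5^{n}}{3}.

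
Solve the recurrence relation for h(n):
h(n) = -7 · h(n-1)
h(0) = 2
Pure geometric recurrence with ratio -7.
By induction h(n) = h(0) · (-7)^n = 2 \left(-7\right)^{n}.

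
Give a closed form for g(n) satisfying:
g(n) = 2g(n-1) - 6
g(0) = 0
First-order linear non-homogeneous.
Homogeneous solution: g_h(n) = A·(2)^n.
Try constant particular solution g_p = K: K = 2K - 6 ⇒ K = 6.
General: g(n) = A·(2)^n + 6.
Apply g(0) = 0: A + 6 = 0 ⇒ A = -6.
So g(n) = 6 - 6 \cdot 2^{n}.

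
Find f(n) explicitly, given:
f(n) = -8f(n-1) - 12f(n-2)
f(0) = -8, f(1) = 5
Characteristic equation: x² + 8x + 12 = 0, which factors as (x - (-6))(x - (-2)) = 0.
Roots r₁ = -6, r₂ = -2 (distinct).
General solution: f(n) = A·(-6)^n + B·(-2)^n.
From f(0) = -8: A + B = -8.
From f(1) = 5: -6A - 2B = 5.
Solving: A = \frac{11}{4}, B = - \frac{43}{4}.
So f(n) = - \frac{43 \left(-2\right)^{n}}{4} + \frac{11 \left(-6\right)^{n}}{4}.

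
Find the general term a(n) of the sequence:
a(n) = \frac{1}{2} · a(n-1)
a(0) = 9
Pure geometric recurrence with ratio \frac{1}{2}.
By induction a(n) = a(0) · (\frac{1}{2})^n = 9 \cdot 2^{- n}.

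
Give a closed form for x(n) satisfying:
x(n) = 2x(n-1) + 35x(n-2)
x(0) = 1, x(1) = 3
Characteristic equation: x² - 2x - 35 = 0, which factors as (x - (-5))(x - (7)) = 0.
Roots r₁ = -5, r₂ = 7 (distinct).
General solution: x(n) = A·(-5)^n + B·(7)^n.
From x(0) = 1: A + B = 1.
From x(1) = 3: -5A + 7B = 3.
Solving: A = \frac{1}{3}, B = \frac{2}{3}.
So x(n) = \frac{\left(-5\right)^{n}}{3} + \frac{2 \cdot 7^{n}}{3}.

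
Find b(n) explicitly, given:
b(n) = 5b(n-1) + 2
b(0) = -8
First-order linear non-homogeneous.
Homogeneous solution: b_h(n) = A·(5)^n.
Try constant particular solution b_p = K: K = 5K + 2 ⇒ K = - \frac{1}{2}.
General: b(n) = A·(5)^n - \frac{1}{2}.
Apply b(0) = -8: A - \frac{1}{2} = -8 ⇒ A = - \frac{15}{2}.
So b(n) = - \frac{15 \cdot 5^{n}}{2} - \frac{1}{2}.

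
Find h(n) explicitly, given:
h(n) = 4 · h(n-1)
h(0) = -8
Pure geometric recurrence with ratio 4.
By induction h(n) = h(0) · (4)^n = - 8 \cdot 4^{n}.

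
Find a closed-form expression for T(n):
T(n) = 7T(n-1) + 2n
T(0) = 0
First-order linear with linear forcing.
Homogeneous solution: T_h(n) = A·(7)^n.
Try particular T_p(n) = pn + q. Substituting:
  pn + q = 7(p(n-1) + q) + 2n.
Matching the n-coefficient: p = 7p + 2 ⇒ p = - \frac{1}{3}.
Matching constants: q = -7p + 7q ⇒ q = - \frac{7}{18}.
General: T(n) = A·(7)^n - \frac{n}{3} - \frac{7}{18}.
Apply T(0) = 0: A - \frac{7}{18} = 0 ⇒ A = \frac{7}{18}.
So T(n) = \frac{7 \cdot 7^{n}}{18} - \frac{n}{3} - \frac{7}{18}.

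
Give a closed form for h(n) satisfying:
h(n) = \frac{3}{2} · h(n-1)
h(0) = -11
Pure geometric recurrence with ratio \frac{3}{2}.
By induction h(n) = h(0) · (\frac{3}{2})^n = - 11 \left(\frac{3}{2}\right)^{n}.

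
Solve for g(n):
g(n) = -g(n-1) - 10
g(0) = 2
First-order linear non-homogeneous.
Homogeneous solution: g_h(n) = A·(-1)^n.
Try constant particular solution g_p = K: K = -K - 10 ⇒ K = -5.
General: g(n) = A·(-1)^n - 5.
Apply g(0) = 2: A - 5 = 2 ⇒ A = 7.
So g(n) = 7 \left(-1\right)^{n} - 5.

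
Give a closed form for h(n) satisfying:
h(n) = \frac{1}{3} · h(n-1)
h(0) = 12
Pure geometric recurrence with ratio \frac{1}{3}.
By induction h(n) = h(0) · (\frac{1}{3})^n = 12 \cdot 3^{- n}.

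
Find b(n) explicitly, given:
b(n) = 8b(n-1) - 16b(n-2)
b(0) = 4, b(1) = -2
Characteristic equation: x² - 8x + 16 = 0, which is (x - (4))².
Repeated root r = 4.
General solution: b(n) = (A + Bn)·(4)^n.
From b(0) = 4: A = 4.
From b(1) = -2: (A + B)·(4) = -2 ⇒ B = - \frac{9}{2}.
So b(n) = \left(4 - \frac{9 n}{2}\right) \cdot (4)^n.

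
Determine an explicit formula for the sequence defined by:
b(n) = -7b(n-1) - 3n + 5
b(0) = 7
First-order linear with linear forcing.
Homogeneous solution: b_h(n) = A·(-7)^n.
Try particular b_p(n) = pn + q. Substituting:
  pn + q = -7(p(n-1) + q) - 3n + 5.
Matching the n-coefficient: p = -7p - 3 ⇒ p = - \frac{3}{8}.
Matching constants: q = 7p - 7q + 5 ⇒ q = \frac{19}{64}.
General: b(n) = A·(-7)^n - \frac{3 n}{8} + \frac{19}{64}.
Apply b(0) = 7: A + \frac{19}{64} = 7 ⇒ A = \frac{429}{64}.
So b(n) = \frac{429 \left(-7\right)^{n}}{64} - \frac{3 n}{8} + \frac{19}{64}.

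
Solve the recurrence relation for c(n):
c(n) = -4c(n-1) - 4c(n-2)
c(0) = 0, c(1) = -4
Characteristic equation: x² + 4x + 4 = 0, which is (x - (-2))².
Repeated root r = -2.
General solution: c(n) = (A + Bn)·(-2)^n.
From c(0) = 0: A = 0.
From c(1) = -4: (A + B)·(-2) = -4 ⇒ B = 2.
So c(n) = \left(2 n\right) \cdot (-2)^n.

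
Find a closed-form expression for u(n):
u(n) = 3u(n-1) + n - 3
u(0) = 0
First-order linear with linear forcing.
Homogeneous solution: u_h(n) = A·(3)^n.
Try particular u_p(n) = pn + q. Substituting:
  pn + q = 3(p(n-1) + q) + n - 3.
Matching the n-coefficient: p = 3p + 1 ⇒ p = - \frac{1}{2}.
Matching constants: q = -3p + 3q - 3 ⇒ q = \frac{3}{4}.
General: u(n) = A·(3)^n - \frac{n}{2} + \frac{3}{4}.
Apply u(0) = 0: A + \frac{3}{4} = 0 ⇒ A = - \frac{3}{4}.
So u(n) = - \frac{3 \cdot 3^{n}}{4} - \frac{n}{2} + \frac{3}{4}.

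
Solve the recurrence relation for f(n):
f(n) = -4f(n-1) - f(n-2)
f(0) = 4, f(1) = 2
Characteristic equation: x² + 4x + 1 = 0.
Discriminant Δ = (-4)² + 4·(-1) = 12.
Roots r₁,₂ = (-4 ± √12)/2, so r₁ = -2 + \sqrt{3}, r₂ = -2 - \sqrt{3}.
General solution: f(n) = A·r₁^n + B·r₂^n.
From the initial conditions, A + B = 4 and r₁A + r₂B = 2.
Since r₁ - r₂ = √12: A = (2 - (4)r₂)/√12 = 2 + \frac{5 \sqrt{3}}{3}, and B = 4 - A = 2 - \frac{5 \sqrt{3}}{3}.
So f(n) = \left(2 + \frac{5 \sqrt{3}}{3}\right)\left(-2 + \sqrt{3}\right)^n + \left(2 - \frac{5 \sqrt{3}}{3}\right)\left(-2 - \sqrt{3}\right)^n.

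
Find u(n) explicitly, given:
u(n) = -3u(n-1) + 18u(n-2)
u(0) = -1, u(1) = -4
Characteristic equation: x² + 3x - 18 = 0, which factors as (x - (3))(x - (-6)) = 0.
Roots r₁ = 3, r₂ = -6 (distinct).
General solution: u(n) = A·(3)^n + B·(-6)^n.
From u(0) = -1: A + B = -1.
From u(1) = -4: 3A - 6B = -4.
Solving: A = - \frac{10}{9}, B = \frac{1}{9}.
So u(n) = \frac{\left(-6\right)^{n}}{9} - \frac{10 \cdot 3^{n}}{9}.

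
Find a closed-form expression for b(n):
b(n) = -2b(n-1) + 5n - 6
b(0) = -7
First-order linear with linear forcing.
Homogeneous solution: b_h(n) = A·(-2)^n.
Try particular b_p(n) = pn + q. Substituting:
  pn + q = -2(p(n-1) + q) + 5n - 6.
Matching the n-coefficient: p = -2p + 5 ⇒ p = \frac{5}{3}.
Matching constants: q = 2p - 2q - 6 ⇒ q = - \frac{8}{9}.
General: b(n) = A·(-2)^n + \frac{5 n}{3} - \frac{8}{9}.
Apply b(0) = -7: A - \frac{8}{9} = -7 ⇒ A = - \frac{55}{9}.
So b(n) = - \frac{55 \left(-2\right)^{n}}{9} + \frac{5 n}{3} - \frac{8}{9}.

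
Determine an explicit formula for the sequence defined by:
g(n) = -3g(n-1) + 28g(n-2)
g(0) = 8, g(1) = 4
Characteristic equation: x² + 3x - 28 = 0, which factors as (x - (-7))(x - (4)) = 0.
Roots r₁ = -7, r₂ = 4 (distinct).
General solution: g(n) = A·(-7)^n + B·(4)^n.
From g(0) = 8: A + B = 8.
From g(1) = 4: -7A + 4B = 4.
Solving: A = \frac{28}{11}, B = \frac{60}{11}.
So g(n) = \frac{28 \left(-7\right)^{n}}{11} + \frac{60 \cdot 4^{n}}{11}.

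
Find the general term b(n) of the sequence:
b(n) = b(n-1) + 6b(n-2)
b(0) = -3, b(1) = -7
Characteristic equation: x² - x - 6 = 0, which factors as (x - (3))(x - (-2)) = 0.
Roots r₁ = 3, r₂ = -2 (distinct).
General solution: b(n) = A·(3)^n + B·(-2)^n.
From b(0) = -3: A + B = -3.
From b(1) = -7: 3A - 2B = -7.
Solving: A = - \frac{13}{5}, B = - \frac{2}{5}.
So b(n) = - \frac{2 \left(-2\right)^{n}}{5} - \frac{13 \cdot 3^{n}}{5}.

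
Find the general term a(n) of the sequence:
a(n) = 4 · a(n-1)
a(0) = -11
Pure geometric recurrence with ratio 4.
By induction a(n) = a(0) · (4)^n = - 11 \cdot 4^{n}.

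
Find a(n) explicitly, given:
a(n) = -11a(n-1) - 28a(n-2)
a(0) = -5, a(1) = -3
Characteristic equation: x² + 11x + 28 = 0, which factors as (x - (-4))(x - (-7)) = 0.
Roots r₁ = -4, r₂ = -7 (distinct).
General solution: a(n) = A·(-4)^n + B·(-7)^n.
From a(0) = -5: A + B = -5.
From a(1) = -3: -4A - 7B = -3.
Solving: A = - \frac{38}{3}, B = \frac{23}{3}.
So a(n) = - \frac{38 \left(-4\right)^{n}}{3} + \frac{23 \left(-7\right)^{n}}{3}.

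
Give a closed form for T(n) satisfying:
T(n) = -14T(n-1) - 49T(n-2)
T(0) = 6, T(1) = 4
Characteristic equation: x² + 14x + 49 = 0, which is (x - (-7))².
Repeated root r = -7.
General solution: T(n) = (A + Bn)·(-7)^n.
From T(0) = 6: A = 6.
From T(1) = 4: (A + B)·(-7) = 4 ⇒ B = - \frac{46}{7}.
So T(n) = \left(6 - \frac{46 n}{7}\right) \cdot (-7)^n.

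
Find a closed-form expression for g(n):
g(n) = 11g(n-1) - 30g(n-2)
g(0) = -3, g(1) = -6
Characteristic equation: x² - 11x + 30 = 0, which factors as (x - (5))(x - (6)) = 0.
Roots r₁ = 5, r₂ = 6 (distinct).
General solution: g(n) = A·(5)^n + B·(6)^n.
From g(0) = -3: A + B = -3.
From g(1) = -6: 5A + 6B = -6.
Solving: A = -12, B = 9.
So g(n) = - 12 \cdot 5^{n} + 9 \cdot 6^{n}.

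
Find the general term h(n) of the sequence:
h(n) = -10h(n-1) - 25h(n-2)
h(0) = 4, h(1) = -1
Characteristic equation: x² + 10x + 25 = 0, which is (x - (-5))².
Repeated root r = -5.
General solution: h(n) = (A + Bn)·(-5)^n.
From h(0) = 4: A = 4.
From h(1) = -1: (A + B)·(-5) = -1 ⇒ B = - \frac{19}{5}.
So h(n) = \left(4 - \frac{19 n}{5}\right) \cdot (-5)^n.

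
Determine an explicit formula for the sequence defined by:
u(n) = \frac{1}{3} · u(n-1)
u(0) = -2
Pure geometric recurrence with ratio \frac{1}{3}.
By induction u(n) = u(0) · (\frac{1}{3})^n = - 2 \cdot 3^{- n}.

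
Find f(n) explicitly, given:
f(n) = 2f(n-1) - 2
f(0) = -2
First-order linear non-homogeneous.
Homogeneous solution: f_h(n) = A·(2)^n.
Try constant particular solution f_p = K: K = 2K - 2 ⇒ K = 2.
General: f(n) = A·(2)^n + 2.
Apply f(0) = -2: A + 2 = -2 ⇒ A = -4.
So f(n) = 2 - 4 \cdot 2^{n}.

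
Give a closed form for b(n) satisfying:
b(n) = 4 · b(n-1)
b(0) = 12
Pure geometric recurrence with ratio 4.
By induction b(n) = b(0) · (4)^n = 12 \cdot 4^{n}.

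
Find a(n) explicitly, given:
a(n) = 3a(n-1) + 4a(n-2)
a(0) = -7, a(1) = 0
Characteristic equation: x² - 3x - 4 = 0, which factors as (x - (-1))(x - (4)) = 0.
Roots r₁ = -1, r₂ = 4 (distinct).
General solution: a(n) = A·(-1)^n + B·(4)^n.
From a(0) = -7: A + B = -7.
From a(1) = 0: -A + 4B = 0.
Solving: A = - \frac{28}{5}, B = - \frac{7}{5}.
So a(n) = - \frac{28 \left(-1\right)^{n}}{5} - \frac{7 \cdot 4^{n}}{5}.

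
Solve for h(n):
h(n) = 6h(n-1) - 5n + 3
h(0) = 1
First-order linear with linear forcing.
Homogeneous solution: h_h(n) = A·(6)^n.
Try particular h_p(n) = pn + q. Substituting:
  pn + q = 6(p(n-1) + q) - 5n + 3.
Matching the n-coefficient: p = 6p - 5 ⇒ p = 1.
Matching constants: q = -6p + 6q + 3 ⇒ q = \frac{3}{5}.
General: h(n) = A·(6)^n + n + \frac{3}{5}.
Apply h(0) = 1: A + \frac{3}{5} = 1 ⇒ A = \frac{2}{5}.
So h(n) = \frac{2 \cdot 6^{n}}{5} + n + \frac{3}{5}.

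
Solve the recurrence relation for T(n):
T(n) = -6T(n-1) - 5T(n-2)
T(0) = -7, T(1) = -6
Characteristic equation: x² + 6x + 5 = 0, which factors as (x - (-5))(x - (-1)) = 0.
Roots r₁ = -5, r₂ = -1 (distinct).
General solution: T(n) = A·(-5)^n + B·(-1)^n.
From T(0) = -7: A + B = -7.
From T(1) = -6: -5A - B = -6.
Solving: A = \frac{13}{4}, B = - \frac{41}{4}.
So T(n) = - \frac{41 \left(-1\right)^{n}}{4} + \frac{13 \left(-5\right)^{n}}{4}.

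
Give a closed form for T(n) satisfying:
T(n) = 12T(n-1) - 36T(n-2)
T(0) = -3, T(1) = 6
Characteristic equation: x² - 12x + 36 = 0, which is (x - (6))².
Repeated root r = 6.
General solution: T(n) = (A + Bn)·(6)^n.
From T(0) = -3: A = -3.
From T(1) = 6: (A + B)·(6) = 6 ⇒ B = 4.
So T(n) = \left(4 n - 3\right) \cdot (6)^n.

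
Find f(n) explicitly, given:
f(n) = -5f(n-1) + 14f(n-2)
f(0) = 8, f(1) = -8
Characteristic equation: x² + 5x - 14 = 0, which factors as (x - (2))(x - (-7)) = 0.
Roots r₁ = 2, r₂ = -7 (distinct).
General solution: f(n) = A·(2)^n + B·(-7)^n.
From f(0) = 8: A + B = 8.
From f(1) = -8: 2A - 7B = -8.
Solving: A = \frac{16}{3}, B = \frac{8}{3}.
So f(n) = \frac{8 \left(-7\right)^{n}}{3} + \frac{16 \cdot 2^{n}}{3}.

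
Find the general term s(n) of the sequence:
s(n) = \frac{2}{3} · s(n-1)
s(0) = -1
Pure geometric recurrence with ratio \frac{2}{3}.
By induction s(n) = s(0) · (\frac{2}{3})^n = - \left(\frac{2}{3}\right)^{n}.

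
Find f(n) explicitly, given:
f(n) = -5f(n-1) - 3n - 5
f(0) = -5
First-order linear with linear forcing.
Homogeneous solution: f_h(n) = A·(-5)^n.
Try particular f_p(n) = pn + q. Substituting:
  pn + q = -5(p(n-1) + q) - 3n - 5.
Matching the n-coefficient: p = -5p - 3 ⇒ p = - \frac{1}{2}.
Matching constants: q = 5p - 5q - 5 ⇒ q = - \frac{5}{4}.
General: f(n) = A·(-5)^n - \frac{n}{2} - \frac{5}{4}.
Apply f(0) = -5: A - \frac{5}{4} = -5 ⇒ A = - \frac{15}{4}.
So f(n) = - \frac{15 \left(-5\right)^{n}}{4} - \frac{n}{2} - \frac{5}{4}.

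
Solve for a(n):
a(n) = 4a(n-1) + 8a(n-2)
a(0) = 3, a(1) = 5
Characteristic equation: x² - 4x - 8 = 0.
Discriminant Δ = (4)² + 4·(8) = 48.
Roots r₁,₂ = (4 ± √48)/2, so r₁ = 2 + 2 \sqrt{3}, r₂ = 2 - 2 \sqrt{3}.
General solution: a(n) = A·r₁^n + B·r₂^n.
From the initial conditions, A + B = 3 and r₁A + r₂B = 5.
Since r₁ - r₂ = √48: A = (5 - (3)r₂)/√48 = \frac{3}{2} - \frac{\sqrt{3}}{12}, and B = 3 - A = \frac{\sqrt{3}}{12} + \frac{3}{2}.
So a(n) = \left(\frac{3}{2} - \frac{\sqrt{3}}{12}\right)\left(2 + 2 \sqrt{3}\right)^n + \left(\frac{\sqrt{3}}{12} + \frac{3}{2}\right)\left(2 - 2 \sqrt{3}\right)^n.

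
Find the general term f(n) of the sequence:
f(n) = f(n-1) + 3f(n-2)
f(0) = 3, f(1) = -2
Characteristic equation: x² - x - 3 = 0.
Discriminant Δ = (1)² + 4·(3) = 13.
Roots r₁,₂ = (1 ± √13)/2, so r₁ = \frac{1}{2} + \frac{\sqrt{13}}{2}, r₂ = \frac{1}{2} - \frac{\sqrt{13}}{2}.
General solution: f(n) = A·r₁^n + B·r₂^n.
From the initial conditions, A + B = 3 and r₁A + r₂B = -2.
Since r₁ - r₂ = √13: A = (-2 - (3)r₂)/√13 = \frac{3}{2} - \frac{7 \sqrt{13}}{26}, and B = 3 - A = \frac{7 \sqrt{13}}{26} + \frac{3}{2}.
So f(n) = \left(\frac{3}{2} - \frac{7 \sqrt{13}}{26}\right)\left(\frac{1}{2} + \frac{\sqrt{13}}{2}\right)^n + \left(\frac{7 \sqrt{13}}{26} + \frac{3}{2}\right)\left(\frac{1}{2} - \frac{\sqrt{13}}{2}\right)^n.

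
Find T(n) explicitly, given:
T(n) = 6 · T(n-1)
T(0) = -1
Pure geometric recurrence with ratio 6.
By induction T(n) = T(0) · (6)^n = - 6^{n}.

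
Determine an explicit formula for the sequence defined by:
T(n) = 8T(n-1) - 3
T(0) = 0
First-order linear non-homogeneous.
Homogeneous solution: T_h(n) = A·(8)^n.
Try constant particular solution T_p = K: K = 8K - 3 ⇒ K = \frac{3}{7}.
General: T(n) = A·(8)^n + \frac{3}{7}.
Apply T(0) = 0: A + \frac{3}{7} = 0 ⇒ A = - \frac{3}{7}.
So T(n) = \frac{3}{7} - \frac{3 \cdot 8^{n}}{7}.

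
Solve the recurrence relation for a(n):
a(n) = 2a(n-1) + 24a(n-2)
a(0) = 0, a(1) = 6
Characteristic equation: x² - 2x - 24 = 0, which factors as (x - (6))(x - (-4)) = 0.
Roots r₁ = 6, r₂ = -4 (distinct).
General solution: a(n) = A·(6)^n + B·(-4)^n.
From a(0) = 0: A + B = 0.
From a(1) = 6: 6A - 4B = 6.
Solving: A = \frac{3}{5}, B = - \frac{3}{5}.
So a(n) = - \frac{3 \left(-4\right)^{n}}{5} + \frac{3 \cdot 6^{n}}{5}.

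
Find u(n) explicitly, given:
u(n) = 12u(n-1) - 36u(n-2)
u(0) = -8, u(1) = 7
Characteristic equation: x² - 12x + 36 = 0, which is (x - (6))².
Repeated root r = 6.
General solution: u(n) = (A + Bn)·(6)^n.
From u(0) = -8: A = -8.
From u(1) = 7: (A + B)·(6) = 7 ⇒ B = \frac{55}{6}.
So u(n) = \left(\frac{55 n}{6} - 8\right) \cdot (6)^n.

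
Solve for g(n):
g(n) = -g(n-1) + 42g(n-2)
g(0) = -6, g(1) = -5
Characteristic equation: x² + x - 42 = 0, which factors as (x - (-7))(x - (6)) = 0.
Roots r₁ = -7, r₂ = 6 (distinct).
General solution: g(n) = A·(-7)^n + B·(6)^n.
From g(0) = -6: A + B = -6.
From g(1) = -5: -7A + 6B = -5.
Solving: A = - \frac{31}{13}, B = - \frac{47}{13}.
So g(n) = - \frac{31 \left(-7\right)^{n}}{13} - \frac{47 \cdot 6^{n}}{13}.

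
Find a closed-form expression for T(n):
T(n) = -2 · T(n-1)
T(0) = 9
Pure geometric recurrence with ratio -2.
By induction T(n) = T(0) · (-2)^n = 9 \left(-2\right)^{n}.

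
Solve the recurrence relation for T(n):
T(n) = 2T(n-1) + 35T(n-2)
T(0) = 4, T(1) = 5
Characteristic equation: x² - 2x - 35 = 0, which factors as (x - (-5))(x - (7)) = 0.
Roots r₁ = -5, r₂ = 7 (distinct).
General solution: T(n) = A·(-5)^n + B·(7)^n.
From T(0) = 4: A + B = 4.
From T(1) = 5: -5A + 7B = 5.
Solving: A = \frac{23}{12}, B = \frac{25}{12}.
So T(n) = \frac{23 \left(-5\right)^{n}}{12} + \frac{25 \cdot 7^{n}}{12}.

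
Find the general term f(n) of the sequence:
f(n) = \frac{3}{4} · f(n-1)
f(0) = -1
Pure geometric recurrence with ratio \frac{3}{4}.
By induction f(n) = f(0) · (\frac{3}{4})^n = - \left(\frac{3}{4}\right)^{n}.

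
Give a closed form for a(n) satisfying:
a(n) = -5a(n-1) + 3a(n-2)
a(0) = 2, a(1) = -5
Characteristic equation: x² + 5x - 3 = 0.
Discriminant Δ = (-5)² + 4·(3) = 37.
Roots r₁,₂ = (-5 ± √37)/2, so r₁ = - \frac{5}{2} + \frac{\sqrt{37}}{2}, r₂ = - \frac{\sqrt{37}}{2} - \frac{5}{2}.
General solution: a(n) = A·r₁^n + B·r₂^n.
From the initial conditions, A + B = 2 and r₁A + r₂B = -5.
Since r₁ - r₂ = √37: A = (-5 - (2)r₂)/√37 = 1, and B = 2 - A = 1.
So a(n) = \left(1\right)\left(- \frac{5}{2} + \frac{\sqrt{37}}{2}\right)^n + \left(1\right)\left(- \frac{\sqrt{37}}{2} - \frac{5}{2}\right)^n.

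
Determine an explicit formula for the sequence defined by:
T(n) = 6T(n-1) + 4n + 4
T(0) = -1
First-order linear with linear forcing.
Homogeneous solution: T_h(n) = A·(6)^n.
Try particular T_p(n) = pn + q. Substituting:
  pn + q = 6(p(n-1) + q) + 4n + 4.
Matching the n-coefficient: p = 6p + 4 ⇒ p = - \frac{4}{5}.
Matching constants: q = -6p + 6q + 4 ⇒ q = - \frac{44}{25}.
General: T(n) = A·(6)^n - \frac{4 n}{5} - \frac{44}{25}.
Apply T(0) = -1: A - \frac{44}{25} = -1 ⇒ A = \frac{19}{25}.
So T(n) = \frac{19 \cdot 6^{n}}{25} - \frac{4 n}{5} - \frac{44}{25}.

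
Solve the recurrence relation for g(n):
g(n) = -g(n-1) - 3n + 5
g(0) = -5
First-order linear with linear forcing.
Homogeneous solution: g_h(n) = A·(-1)^n.
Try particular g_p(n) = pn + q. Substituting:
  pn + q = -(p(n-1) + q) - 3n + 5.
Matching the n-coefficient: p = -p - 3 ⇒ p = - \frac{3}{2}.
Matching constants: q = p - q + 5 ⇒ q = \frac{7}{4}.
General: g(n) = A·(-1)^n - \frac{3 n}{2} + \frac{7}{4}.
Apply g(0) = -5: A + \frac{7}{4} = -5 ⇒ A = - \frac{27}{4}.
So g(n) = - \frac{27 \left(-1\right)^{n}}{4} - \frac{3 n}{2} + \frac{7}{4}.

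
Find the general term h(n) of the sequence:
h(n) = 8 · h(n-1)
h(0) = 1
Pure geometric recurrence with ratio 8.
By induction h(n) = h(0) · (8)^n = 8^{n}.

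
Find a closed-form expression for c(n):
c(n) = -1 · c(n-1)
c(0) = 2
Pure geometric recurrence with ratio -1.
By induction c(n) = c(0) · (-1)^n = 2 \left(-1\right)^{n}.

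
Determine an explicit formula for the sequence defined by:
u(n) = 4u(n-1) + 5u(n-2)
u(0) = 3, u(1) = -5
Characteristic equation: x² - 4x - 5 = 0, which factors as (x - (5))(x - (-1)) = 0.
Roots r₁ = 5, r₂ = -1 (distinct).
General solution: u(n) = A·(5)^n + B·(-1)^n.
From u(0) = 3: A + B = 3.
From u(1) = -5: 5A - B = -5.
Solving: A = - \frac{1}{3}, B = \frac{10}{3}.
So u(n) = \frac{10 \left(-1\right)^{n}}{3} - \frac{5^{n}}{3}.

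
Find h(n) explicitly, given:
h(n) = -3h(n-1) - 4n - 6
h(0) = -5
First-order linear with linear forcing.
Homogeneous solution: h_h(n) = A·(-3)^n.
Try particular h_p(n) = pn + q. Substituting:
  pn + q = -3(p(n-1) + q) - 4n - 6.
Matching the n-coefficient: p = -3p - 4 ⇒ p = -1.
Matching constants: q = 3p - 3q - 6 ⇒ q = - \frac{9}{4}.
General: h(n) = A·(-3)^n - n - \frac{9}{4}.
Apply h(0) = -5: A - \frac{9}{4} = -5 ⇒ A = - \frac{11}{4}.
So h(n) = - \frac{11 \left(-3\right)^{n}}{4} - n - \frac{9}{4}.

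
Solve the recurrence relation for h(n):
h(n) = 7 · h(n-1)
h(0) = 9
Pure geometric recurrence with ratio 7.
By induction h(n) = h(0) · (7)^n = 9 \cdot 7^{n}.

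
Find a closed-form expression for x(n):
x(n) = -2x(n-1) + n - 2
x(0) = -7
First-order linear with linear forcing.
Homogeneous solution: x_h(n) = A·(-2)^n.
Try particular x_p(n) = pn + q. Substituting:
  pn + q = -2(p(n-1) + q) + n - 2.
Matching the n-coefficient: p = -2p + 1 ⇒ p = \frac{1}{3}.
Matching constants: q = 2p - 2q - 2 ⇒ q = - \frac{4}{9}.
General: x(n) = A·(-2)^n + \frac{n}{3} - \frac{4}{9}.
Apply x(0) = -7: A - \frac{4}{9} = -7 ⇒ A = - \frac{59}{9}.
So x(n) = - \frac{59 \left(-2\right)^{n}}{9} + \frac{n}{3} - \frac{4}{9}.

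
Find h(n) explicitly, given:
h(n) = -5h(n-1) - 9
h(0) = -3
First-order linear non-homogeneous.
Homogeneous solution: h_h(n) = A·(-5)^n.
Try constant particular solution h_p = K: K = -5K - 9 ⇒ K = - \frac{3}{2}.
General: h(n) = A·(-5)^n - \frac{3}{2}.
Apply h(0) = -3: A - \frac{3}{2} = -3 ⇒ A = - \frac{3}{2}.
So h(n) = - \frac{3 \left(-5\right)^{n}}{2} - \frac{3}{2}.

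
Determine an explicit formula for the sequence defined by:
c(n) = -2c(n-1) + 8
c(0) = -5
First-order linear non-homogeneous.
Homogeneous solution: c_h(n) = A·(-2)^n.
Try constant particular solution c_p = K: K = -2K + 8 ⇒ K = \frac{8}{3}.
General: c(n) = A·(-2)^n + \frac{8}{3}.
Apply c(0) = -5: A + \frac{8}{3} = -5 ⇒ A = - \frac{23}{3}.
So c(n) = \frac{8}{3} - \frac{23 \left(-2\right)^{n}}{3}.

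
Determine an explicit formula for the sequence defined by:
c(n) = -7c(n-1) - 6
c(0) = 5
First-order linear non-homogeneous.
Homogeneous solution: c_h(n) = A·(-7)^n.
Try constant particular solution c_p = K: K = -7K - 6 ⇒ K = - \frac{3}{4}.
General: c(n) = A·(-7)^n - \frac{3}{4}.
Apply c(0) = 5: A - \frac{3}{4} = 5 ⇒ A = \frac{23}{4}.
So c(n) = \frac{23 \left(-7\right)^{n}}{4} - \frac{3}{4}.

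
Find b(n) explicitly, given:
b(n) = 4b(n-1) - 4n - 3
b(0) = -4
First-order linear with linear forcing.
Homogeneous solution: b_h(n) = A·(4)^n.
Try particular b_p(n) = pn + q. Substituting:
  pn + q = 4(p(n-1) + q) - 4n - 3.
Matching the n-coefficient: p = 4p - 4 ⇒ p = \frac{4}{3}.
Matching constants: q = -4p + 4q - 3 ⇒ q = \frac{25}{9}.
General: b(n) = A·(4)^n + \frac{4 n}{3} + \frac{25}{9}.
Apply b(0) = -4: A + \frac{25}{9} = -4 ⇒ A = - \frac{61}{9}.
So b(n) = - \frac{61 \cdot 4^{n}}{9} + \frac{4 n}{3} + \frac{25}{9}.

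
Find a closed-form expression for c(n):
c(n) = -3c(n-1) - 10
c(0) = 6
First-order linear non-homogeneous.
Homogeneous solution: c_h(n) = A·(-3)^n.
Try constant particular solution c_p = K: K = -3K - 10 ⇒ K = - \frac{5}{2}.
General: c(n) = A·(-3)^n - \frac{5}{2}.
Apply c(0) = 6: A - \frac{5}{2} = 6 ⇒ A = \frac{17}{2}.
So c(n) = \frac{17 \left(-3\right)^{n}}{2} - \frac{5}{2}.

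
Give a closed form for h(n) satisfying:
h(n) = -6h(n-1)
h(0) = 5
This is a homogeneous first-order recurrence with ratio -6.
By induction h(n) = h(0) · (-6)^n = 5 \left(-6\right)^{n}.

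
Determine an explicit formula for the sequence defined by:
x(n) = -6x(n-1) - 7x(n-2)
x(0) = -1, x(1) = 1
Characteristic equation: x² + 6x + 7 = 0.
Discriminant Δ = (-6)² + 4·(-7) = 8.
Roots r₁,₂ = (-6 ± √8)/2, so r₁ = -3 + \sqrt{2}, r₂ = -3 - \sqrt{2}.
General solution: x(n) = A·r₁^n + B·r₂^n.
From the initial conditions, A + B = -1 and r₁A + r₂B = 1.
Since r₁ - r₂ = √8: A = (1 - (-1)r₂)/√8 = - \frac{\sqrt{2}}{2} - \frac{1}{2}, and B = -1 - A = - \frac{1}{2} + \frac{\sqrt{2}}{2}.
So x(n) = \left(- \frac{\sqrt{2}}{2} - \frac{1}{2}\right)\left(-3 + \sqrt{2}\right)^n + \left(- \frac{1}{2} + \frac{\sqrt{2}}{2}\right)\left(-3 - \sqrt{2}\right)^n.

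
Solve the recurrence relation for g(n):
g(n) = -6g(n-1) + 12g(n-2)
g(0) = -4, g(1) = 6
Characteristic equation: x² + 6x - 12 = 0.
Discriminant Δ = (-6)² + 4·(12) = 84.
Roots r₁,₂ = (-6 ± √84)/2, so r₁ = -3 + \sqrt{21}, r₂ = - \sqrt{21} - 3.
General solution: g(n) = A·r₁^n + B·r₂^n.
From the initial conditions, A + B = -4 and r₁A + r₂B = 6.
Since r₁ - r₂ = √84: A = (6 - (-4)r₂)/√84 = -2 - \frac{\sqrt{21}}{7}, and B = -4 - A = -2 + \frac{\sqrt{21}}{7}.
So g(n) = \left(-2 - \frac{\sqrt{21}}{7}\right)\left(-3 + \sqrt{21}\right)^n + \left(-2 + \frac{\sqrt{21}}{7}\right)\left(- \sqrt{21} - 3\right)^n.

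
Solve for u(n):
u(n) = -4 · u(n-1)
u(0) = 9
Pure geometric recurrence with ratio -4.
By induction u(n) = u(0) · (-4)^n = 9 \left(-4\right)^{n}.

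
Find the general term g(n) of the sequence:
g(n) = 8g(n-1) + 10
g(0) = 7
First-order linear non-homogeneous.
Homogeneous solution: g_h(n) = A·(8)^n.
Try constant particular solution g_p = K: K = 8K + 10 ⇒ K = - \frac{10}{7}.
General: g(n) = A·(8)^n - \frac{10}{7}.
Apply g(0) = 7: A - \frac{10}{7} = 7 ⇒ A = \frac{59}{7}.
So g(n) = \frac{59 \cdot 8^{n}}{7} - \frac{10}{7}.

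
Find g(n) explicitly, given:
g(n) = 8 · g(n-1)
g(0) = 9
Pure geometric recurrence with ratio 8.
By induction g(n) = g(0) · (8)^n = 9 \cdot 8^{n}.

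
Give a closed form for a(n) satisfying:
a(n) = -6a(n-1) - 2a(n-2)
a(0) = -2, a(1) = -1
Characteristic equation: x² + 6x + 2 = 0.
Discriminant Δ = (-6)² + 4·(-2) = 28.
Roots r₁,₂ = (-6 ± √28)/2, so r₁ = -3 + \sqrt{7}, r₂ = -3 - \sqrt{7}.
General solution: a(n) = A·r₁^n + B·r₂^n.
From the initial conditions, A + B = -2 and r₁A + r₂B = -1.
Since r₁ - r₂ = √28: A = (-1 - (-2)r₂)/√28 = - \frac{\sqrt{7}}{2} - 1, and B = -2 - A = -1 + \frac{\sqrt{7}}{2}.
So a(n) = \left(- \frac{\sqrt{7}}{2} - 1\right)\left(-3 + \sqrt{7}\right)^n + \left(-1 + \frac{\sqrt{7}}{2}\right)\left(-3 - \sqrt{7}\right)^n.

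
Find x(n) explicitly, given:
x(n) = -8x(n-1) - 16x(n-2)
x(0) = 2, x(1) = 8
Characteristic equation: x² + 8x + 16 = 0, which is (x - (-4))².
Repeated root r = -4.
General solution: x(n) = (A + Bn)·(-4)^n.
From x(0) = 2: A = 2.
From x(1) = 8: (A + B)·(-4) = 8 ⇒ B = -4.
So x(n) = \left(2 - 4 n\right) \cdot (-4)^n.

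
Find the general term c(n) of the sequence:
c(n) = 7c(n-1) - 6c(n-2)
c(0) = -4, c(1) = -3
Characteristic equation: x² - 7x + 6 = 0, which factors as (x - (6))(x - (1)) = 0.
Roots r₁ = 6, r₂ = 1 (distinct).
General solution: c(n) = A·(6)^n + B·(1)^n.
From c(0) = -4: A + B = -4.
From c(1) = -3: 6A + B = -3.
Solving: A = \frac{1}{5}, B = - \frac{21}{5}.
So c(n) = \frac{6^{n}}{5} - \frac{21}{5}.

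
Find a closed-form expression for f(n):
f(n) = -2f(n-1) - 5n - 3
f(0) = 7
First-order linear with linear forcing.
Homogeneous solution: f_h(n) = A·(-2)^n.
Try particular f_p(n) = pn + q. Substituting:
  pn + q = -2(p(n-1) + q) - 5n - 3.
Matching the n-coefficient: p = -2p - 5 ⇒ p = - \frac{5}{3}.
Matching constants: q = 2p - 2q - 3 ⇒ q = - \frac{19}{9}.
General: f(n) = A·(-2)^n - \frac{5 n}{3} - \frac{19}{9}.
Apply f(0) = 7: A - \frac{19}{9} = 7 ⇒ A = \frac{82}{9}.
So f(n) = \frac{82 \left(-2\right)^{n}}{9} - \frac{5 n}{3} - \frac{19}{9}.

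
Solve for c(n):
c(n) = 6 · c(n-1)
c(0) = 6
Pure geometric recurrence with ratio 6.
By induction c(n) = c(0) · (6)^n = 6 \cdot 6^{n}.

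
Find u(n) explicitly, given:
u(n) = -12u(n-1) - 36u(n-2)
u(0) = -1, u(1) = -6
Characteristic equation: x² + 12x + 36 = 0, which is (x - (-6))².
Repeated root r = -6.
General solution: u(n) = (A + Bn)·(-6)^n.
From u(0) = -1: A = -1.
From u(1) = -6: (A + B)·(-6) = -6 ⇒ B = 2.
So u(n) = \left(2 n - 1\right) \cdot (-6)^n.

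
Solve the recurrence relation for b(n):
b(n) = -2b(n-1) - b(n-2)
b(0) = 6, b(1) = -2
Characteristic equation: x² + 2x + 1 = 0, which is (x - (-1))².
Repeated root r = -1.
General solution: b(n) = (A + Bn)·(-1)^n.
From b(0) = 6: A = 6.
From b(1) = -2: (A + B)·(-1) = -2 ⇒ B = -4.
So b(n) = \left(6 - 4 n\right) \cdot (-1)^n.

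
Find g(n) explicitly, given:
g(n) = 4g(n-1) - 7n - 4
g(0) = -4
First-order linear with linear forcing.
Homogeneous solution: g_h(n) = A·(4)^n.
Try particular g_p(n) = pn + q. Substituting:
  pn + q = 4(p(n-1) + q) - 7n - 4.
Matching the n-coefficient: p = 4p - 7 ⇒ p = \frac{7}{3}.
Matching constants: q = -4p + 4q - 4 ⇒ q = \frac{40}{9}.
General: g(n) = A·(4)^n + \frac{7 n}{3} + \frac{40}{9}.
Apply g(0) = -4: A + \frac{40}{9} = -4 ⇒ A = - \frac{76}{9}.
So g(n) = - \frac{76 \cdot 4^{n}}{9} + \frac{7 n}{3} + \frac{40}{9}.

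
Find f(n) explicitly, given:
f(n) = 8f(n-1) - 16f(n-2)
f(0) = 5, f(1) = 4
Characteristic equation: x² - 8x + 16 = 0, which is (x - (4))².
Repeated root r = 4.
General solution: f(n) = (A + Bn)·(4)^n.
From f(0) = 5: A = 5.
From f(1) = 4: (A + B)·(4) = 4 ⇒ B = -4.
So f(n) = \left(5 - 4 n\right) \cdot (4)^n.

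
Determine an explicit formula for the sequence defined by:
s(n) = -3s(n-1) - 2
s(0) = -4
First-order linear non-homogeneous.
Homogeneous solution: s_h(n) = A·(-3)^n.
Try constant particular solution s_p = K: K = -3K - 2 ⇒ K = - \frac{1}{2}.
General: s(n) = A·(-3)^n - \frac{1}{2}.
Apply s(0) = -4: A - \frac{1}{2} = -4 ⇒ A = - \frac{7}{2}.
So s(n) = - \frac{7 \left(-3\right)^{n}}{2} - \frac{1}{2}.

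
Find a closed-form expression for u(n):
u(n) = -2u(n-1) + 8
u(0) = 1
First-order linear non-homogeneous.
Homogeneous solution: u_h(n) = A·(-2)^n.
Try constant particular solution u_p = K: K = -2K + 8 ⇒ K = \frac{8}{3}.
General: u(n) = A·(-2)^n + \frac{8}{3}.
Apply u(0) = 1: A + \frac{8}{3} = 1 ⇒ A = - \frac{5}{3}.
So u(n) = \frac{8}{3} - \frac{5 \left(-2\right)^{n}}{3}.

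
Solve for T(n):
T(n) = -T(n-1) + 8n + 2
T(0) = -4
First-order linear with linear forcing.
Homogeneous solution: T_h(n) = A·(-1)^n.
Try particular T_p(n) = pn + q. Substituting:
  pn + q = -(p(n-1) + q) + 8n + 2.
Matching the n-coefficient: p = -p + 8 ⇒ p = 4.
Matching constants: q = p - q + 2 ⇒ q = 3.
General: T(n) = A·(-1)^n + 4 n + 3.
Apply T(0) = -4: A + 3 = -4 ⇒ A = -7.
So T(n) = - 7 \left(-1\right)^{n} + 4 n + 3.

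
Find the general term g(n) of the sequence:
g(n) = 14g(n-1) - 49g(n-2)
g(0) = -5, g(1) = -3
Characteristic equation: x² - 14x + 49 = 0, which is (x - (7))².
Repeated root r = 7.
General solution: g(n) = (A + Bn)·(7)^n.
From g(0) = -5: A = -5.
From g(1) = -3: (A + B)·(7) = -3 ⇒ B = \frac{32}{7}.
So g(n) = \left(\frac{32 n}{7} - 5\right) \cdot (7)^n.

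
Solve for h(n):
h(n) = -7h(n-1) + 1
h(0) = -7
First-order linear non-homogeneous.
Homogeneous solution: h_h(n) = A·(-7)^n.
Try constant particular solution h_p = K: K = -7K + 1 ⇒ K = \frac{1}{8}.
General: h(n) = A·(-7)^n + \frac{1}{8}.
Apply h(0) = -7: A + \frac{1}{8} = -7 ⇒ A = - \frac{57}{8}.
So h(n) = \frac{1}{8} - \frac{57 \left(-7\right)^{n}}{8}.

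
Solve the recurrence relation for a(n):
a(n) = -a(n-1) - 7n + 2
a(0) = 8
First-order linear with linear forcing.
Homogeneous solution: a_h(n) = A·(-1)^n.
Try particular a_p(n) = pn + q. Substituting:
  pn + q = -(p(n-1) + q) - 7n + 2.
Matching the n-coefficient: p = -p - 7 ⇒ p = - \frac{7}{2}.
Matching constants: q = p - q + 2 ⇒ q = - \frac{3}{4}.
General: a(n) = A·(-1)^n - \frac{7 n}{2} - \frac{3}{4}.
Apply a(0) = 8: A - \frac{3}{4} = 8 ⇒ A = \frac{35}{4}.
So a(n) = \frac{35 \left(-1\right)^{n}}{4} - \frac{7 n}{2} - \frac{3}{4}.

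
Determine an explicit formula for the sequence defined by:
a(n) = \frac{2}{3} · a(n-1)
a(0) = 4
Pure geometric recurrence with ratio \frac{2}{3}.
By induction a(n) = a(0) · (\frac{2}{3})^n = 4 \left(\frac{2}{3}\right)^{n}.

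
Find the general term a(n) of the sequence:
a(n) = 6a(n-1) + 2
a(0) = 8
First-order linear non-homogeneous.
Homogeneous solution: a_h(n) = A·(6)^n.
Try constant particular solution a_p = K: K = 6K + 2 ⇒ K = - \frac{2}{5}.
General: a(n) = A·(6)^n - \frac{2}{5}.
Apply a(0) = 8: A - \frac{2}{5} = 8 ⇒ A = \frac{42}{5}.
So a(n) = \frac{42 \cdot 6^{n}}{5} - \frac{2}{5}.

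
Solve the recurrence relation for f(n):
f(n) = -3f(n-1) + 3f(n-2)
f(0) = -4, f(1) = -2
Characteristic equation: x² + 3x - 3 = 0.
Discriminant Δ = (-3)² + 4·(3) = 21.
Roots r₁,₂ = (-3 ± √21)/2, so r₁ = - \frac{3}{2} + \frac{\sqrt{21}}{2}, r₂ = - \frac{\sqrt{21}}{2} - \frac{3}{2}.
General solution: f(n) = A·r₁^n + B·r₂^n.
From the initial conditions, A + B = -4 and r₁A + r₂B = -2.
Since r₁ - r₂ = √21: A = (-2 - (-4)r₂)/√21 = -2 - \frac{8 \sqrt{21}}{21}, and B = -4 - A = -2 + \frac{8 \sqrt{21}}{21}.
So f(n) = \left(-2 - \frac{8 \sqrt{21}}{21}\right)\left(- \frac{3}{2} + \frac{\sqrt{21}}{2}\right)^n + \left(-2 + \frac{8 \sqrt{21}}{21}\right)\left(- \frac{\sqrt{21}}{2} - \frac{3}{2}\right)^n.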